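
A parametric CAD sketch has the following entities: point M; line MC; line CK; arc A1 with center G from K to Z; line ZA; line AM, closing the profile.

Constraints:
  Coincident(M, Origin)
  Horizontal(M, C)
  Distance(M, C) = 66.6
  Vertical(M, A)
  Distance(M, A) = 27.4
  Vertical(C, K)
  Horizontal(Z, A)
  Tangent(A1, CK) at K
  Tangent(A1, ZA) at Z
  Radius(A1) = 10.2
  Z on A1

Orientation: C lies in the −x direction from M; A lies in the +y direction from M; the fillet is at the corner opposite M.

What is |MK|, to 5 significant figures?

68.785

The virtual corner opposite M is at (-66.600, 27.400). Since A1 is tangent to CK there, GK ⟂ CK and since A1 is tangent to ZA there, GZ ⟂ ZA, with radius 10.2, so the center G sits 10.2 in from both sides at G = (-56.400, 17.200). That places the tangent points at K = (-66.600, 17.200) on CK and Z = (-56.400, 27.400) on ZA. Then |MK| = |K − M| = 68.785.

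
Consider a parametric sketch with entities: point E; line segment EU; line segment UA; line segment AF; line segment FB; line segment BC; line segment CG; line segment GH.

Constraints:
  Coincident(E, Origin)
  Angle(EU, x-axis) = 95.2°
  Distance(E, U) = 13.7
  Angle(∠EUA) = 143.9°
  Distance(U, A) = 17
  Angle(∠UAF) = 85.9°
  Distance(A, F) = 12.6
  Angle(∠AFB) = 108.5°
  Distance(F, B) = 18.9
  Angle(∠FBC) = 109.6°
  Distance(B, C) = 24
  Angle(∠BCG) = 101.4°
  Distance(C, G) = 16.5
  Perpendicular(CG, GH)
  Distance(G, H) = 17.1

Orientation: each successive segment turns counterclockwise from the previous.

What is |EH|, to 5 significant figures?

21.859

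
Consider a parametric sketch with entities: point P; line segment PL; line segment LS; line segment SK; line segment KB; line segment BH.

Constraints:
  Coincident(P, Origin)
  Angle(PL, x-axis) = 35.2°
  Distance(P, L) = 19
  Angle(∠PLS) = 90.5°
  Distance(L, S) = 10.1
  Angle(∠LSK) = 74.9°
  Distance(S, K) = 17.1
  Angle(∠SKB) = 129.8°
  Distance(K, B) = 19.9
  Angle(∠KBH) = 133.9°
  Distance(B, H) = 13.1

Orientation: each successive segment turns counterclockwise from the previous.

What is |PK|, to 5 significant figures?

6.3221

∠PLS = 90.5° gives LS at 124.70° from the x-axis; with |LS| = 10.1, S = (9.7760, 19.256). ∠LSK = 74.9° gives SK at -130.20° from the x-axis; with |SK| = 17.1, K = (-1.2613, 6.1950). Then |PK| = |K − P| = 6.3221.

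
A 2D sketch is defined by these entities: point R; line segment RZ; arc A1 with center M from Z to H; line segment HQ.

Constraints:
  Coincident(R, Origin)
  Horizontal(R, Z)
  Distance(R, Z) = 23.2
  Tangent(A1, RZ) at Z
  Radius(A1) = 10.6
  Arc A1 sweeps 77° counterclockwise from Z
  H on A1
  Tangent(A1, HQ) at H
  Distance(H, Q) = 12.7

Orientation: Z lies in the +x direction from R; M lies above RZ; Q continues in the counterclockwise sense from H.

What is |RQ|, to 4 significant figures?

41.81

R is at the origin; R and Z share the same y with |RZ| = 23.2 and Z on the +x side, so Z = (23.20, 0.000). The tangent condition forces MZ to be normal to RZ, so M = Z + (0, 10.6) = (23.20, 10.60). On A1, Z sits at bearing -90° from M; a 77° counterclockwise sweep puts H at bearing -13°, so H = M + 10.6·(cos -13°, sin -13°) = (33.53, 8.216). A1 meets HQ tangentially, so MH is at right angles to HQ, so HQ runs along (−sin -13°, cos -13°); with |HQ| = 12.7, Q = (36.39, 20.59). Then |RQ| = |Q − R| = 41.81.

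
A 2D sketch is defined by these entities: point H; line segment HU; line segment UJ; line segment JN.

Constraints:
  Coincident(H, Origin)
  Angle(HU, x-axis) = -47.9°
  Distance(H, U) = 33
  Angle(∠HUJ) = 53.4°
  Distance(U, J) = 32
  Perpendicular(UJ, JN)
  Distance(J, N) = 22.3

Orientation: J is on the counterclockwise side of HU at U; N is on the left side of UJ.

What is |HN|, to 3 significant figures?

13.0

H is at the origin; HU runs at -47.9° with length 33.0, so U = 33.0·(cos -47.9°, sin -47.9°) = (22.1, -24.5). ∠HUJ = 53.4°, so UJ runs at -47.9° + (180° − 53.4°) = 78.7° from the x-axis; with |UJ| = 32.0, J = U + 32.0·(cos 78.7°, sin 78.7°) = (28.4, 6.89). UJ is perpendicular to JN; with |JN| = 22.3 on the left of UJ, N = J + 22.3·(-0.981, 0.196) = (6.53, 11.3). Then |HN| = |N − H| = 13.0.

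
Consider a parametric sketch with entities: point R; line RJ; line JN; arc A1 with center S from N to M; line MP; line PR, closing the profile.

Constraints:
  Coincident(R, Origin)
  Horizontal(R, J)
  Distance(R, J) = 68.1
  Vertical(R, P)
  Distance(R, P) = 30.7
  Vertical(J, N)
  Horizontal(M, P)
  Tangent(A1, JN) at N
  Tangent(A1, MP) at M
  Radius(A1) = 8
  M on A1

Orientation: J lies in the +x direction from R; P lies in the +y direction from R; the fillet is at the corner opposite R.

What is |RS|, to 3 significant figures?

64.2

RP is vertical with |RP| = 30.7 and P on the +y side, so P = (0.00, 30.7). The virtual corner opposite R is at (68.1, 30.7). The tangent condition forces SN to be normal to JN and A1 meets MP tangentially, so SM is at right angles to MP, with radius 8.0, so the center S sits 8.0 in from both sides at S = (60.1, 22.7). Then |RS| = |S − R| = 64.2.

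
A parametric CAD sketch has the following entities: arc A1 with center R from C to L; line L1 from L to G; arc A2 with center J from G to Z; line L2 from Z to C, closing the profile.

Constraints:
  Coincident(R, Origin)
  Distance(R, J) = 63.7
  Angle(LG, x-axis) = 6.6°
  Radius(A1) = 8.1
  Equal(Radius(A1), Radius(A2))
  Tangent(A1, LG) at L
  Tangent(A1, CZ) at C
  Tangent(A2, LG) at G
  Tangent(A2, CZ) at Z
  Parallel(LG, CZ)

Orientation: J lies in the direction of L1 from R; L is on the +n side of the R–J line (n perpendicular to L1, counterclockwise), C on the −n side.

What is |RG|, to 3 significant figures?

64.2

Tangency of A1 to both parallel lines with radius 8.1 puts L and C at R ± 8.1·n: L = (-0.931, 8.05), C = (0.931, -8.05). Equal radii place G and Z the same way about J: G = J + 8.1·n = (62.3, 15.4), Z = J − 8.1·n = (64.2, -0.725). Then |RG| = |G − R| = 64.2.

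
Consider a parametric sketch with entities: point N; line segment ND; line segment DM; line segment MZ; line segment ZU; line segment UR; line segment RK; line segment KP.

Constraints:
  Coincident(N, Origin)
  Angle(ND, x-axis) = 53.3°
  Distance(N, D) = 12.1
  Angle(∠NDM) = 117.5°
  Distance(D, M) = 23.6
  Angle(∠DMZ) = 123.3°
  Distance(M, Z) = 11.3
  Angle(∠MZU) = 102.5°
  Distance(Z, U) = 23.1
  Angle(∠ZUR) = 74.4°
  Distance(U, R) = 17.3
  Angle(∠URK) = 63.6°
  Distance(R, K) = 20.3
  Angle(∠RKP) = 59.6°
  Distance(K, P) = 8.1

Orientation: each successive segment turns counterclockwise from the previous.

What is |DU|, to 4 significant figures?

29.39

N is at the origin; ND runs at 53.3° with length 12.1, so D = (7.231, 9.701). ∠NDM = 117.5° gives DM at 115.8° from the x-axis; with |DM| = 23.6, M = (-3.040, 30.95). ∠DMZ = 123.3° gives MZ at 172.5° from the x-axis; with |MZ| = 11.3, Z = (-14.24, 32.42). ∠MZU = 102.5° gives ZU at -110.0° from the x-axis; with |ZU| = 23.1, U = (-22.14, 10.72). Then |DU| = |U − D| = 29.39.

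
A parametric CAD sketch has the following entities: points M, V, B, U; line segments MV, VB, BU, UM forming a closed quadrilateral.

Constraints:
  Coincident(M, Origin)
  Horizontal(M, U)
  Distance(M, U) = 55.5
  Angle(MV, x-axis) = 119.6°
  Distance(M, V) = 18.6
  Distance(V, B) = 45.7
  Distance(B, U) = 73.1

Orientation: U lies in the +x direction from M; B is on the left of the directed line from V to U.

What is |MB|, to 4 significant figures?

58.41

M is at the origin; M and U share the same y with |MU| = 55.5 and U in +x, so U = (55.5, 0). MV runs at 119.6° with |MV| = 18.6, so V = (-9.187, 16.17). B is determined by |VB| = 45.7 and |BU| = 73.1 together: it lies at the intersection of circle(V, 45.7) and circle(U, 73.1). With |VU| = 66.68, the foot of the radical line on VU is 8.930 from V and the perpendicular offset is √(45.7² − 8.930²) = 44.82. Taking the left-of-VU solution: B = (10.35, 57.49).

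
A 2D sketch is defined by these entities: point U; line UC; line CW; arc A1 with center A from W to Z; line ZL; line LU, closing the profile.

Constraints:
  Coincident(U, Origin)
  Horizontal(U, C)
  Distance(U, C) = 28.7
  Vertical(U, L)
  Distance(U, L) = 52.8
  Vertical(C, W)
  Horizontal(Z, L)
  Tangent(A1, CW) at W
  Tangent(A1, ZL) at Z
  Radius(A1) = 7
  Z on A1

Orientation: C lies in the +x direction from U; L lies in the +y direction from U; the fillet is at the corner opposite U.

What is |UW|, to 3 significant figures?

54.0

U is at the origin; UC is horizontal with |UC| = 28.7 and C on the +x side, so C = (28.7, 0.00). U and L share the same x with |UL| = 52.8 and L on the +y side, so L = (0.00, 52.8). The virtual corner opposite U is at (28.7, 52.8). The tangent condition forces AW to be normal to CW and tangency of A1 to ZL means the radius AZ is perpendicular to ZL, with radius 7.0, so the center A sits 7.0 in from both sides at A = (21.7, 45.8). That places the tangent points at W = (28.7, 45.8) on CW and Z = (21.7, 52.8) on ZL. Then |UW| = |W − U| = 54.0.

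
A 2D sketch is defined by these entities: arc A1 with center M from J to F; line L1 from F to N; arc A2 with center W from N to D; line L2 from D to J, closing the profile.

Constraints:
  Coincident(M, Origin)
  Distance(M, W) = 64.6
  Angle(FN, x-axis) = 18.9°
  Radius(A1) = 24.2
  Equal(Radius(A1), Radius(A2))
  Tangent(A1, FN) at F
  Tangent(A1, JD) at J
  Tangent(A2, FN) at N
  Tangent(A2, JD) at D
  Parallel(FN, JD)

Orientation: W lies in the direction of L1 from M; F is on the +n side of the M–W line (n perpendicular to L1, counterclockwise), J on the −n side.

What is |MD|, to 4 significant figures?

68.98

The slot axis is L1's direction at 18.9°, so u = (cos 18.9°, sin 18.9°) = (0.9461, 0.3239) and n = (−sin 18.9°, cos 18.9°) = (-0.3239, 0.9461). M is at the origin and W lies 64.6 along u from M, so W = 64.6·u = (61.12, 20.93). Tangency of A1 to both parallel lines with radius 24.2 puts F and J at M ± 24.2·n: F = (-7.839, 22.90), J = (7.839, -22.90). Equal radii place N and D the same way about W: N = W + 24.2·n = (53.28, 43.82), D = W − 24.2·n = (68.96, -1.970). Then |MD| = |D − M| = 68.98.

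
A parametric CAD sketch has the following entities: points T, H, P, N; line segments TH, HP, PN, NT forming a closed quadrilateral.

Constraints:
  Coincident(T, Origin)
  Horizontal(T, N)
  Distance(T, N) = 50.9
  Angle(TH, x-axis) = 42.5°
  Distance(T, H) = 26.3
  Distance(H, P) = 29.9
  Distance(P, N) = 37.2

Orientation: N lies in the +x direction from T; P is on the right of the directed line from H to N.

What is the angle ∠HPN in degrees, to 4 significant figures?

64.17°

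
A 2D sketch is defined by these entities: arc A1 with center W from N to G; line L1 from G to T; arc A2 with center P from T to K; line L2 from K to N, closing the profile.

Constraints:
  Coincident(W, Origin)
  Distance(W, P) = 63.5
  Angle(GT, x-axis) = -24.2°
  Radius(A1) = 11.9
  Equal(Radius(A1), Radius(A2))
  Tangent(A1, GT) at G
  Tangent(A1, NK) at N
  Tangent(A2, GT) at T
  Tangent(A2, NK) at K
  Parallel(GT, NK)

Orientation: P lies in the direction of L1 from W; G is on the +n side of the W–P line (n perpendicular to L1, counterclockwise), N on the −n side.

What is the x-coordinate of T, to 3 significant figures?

62.8

The slot axis is L1's direction at -24.2°, so u = (cos -24.2°, sin -24.2°) = (0.912, -0.410) and n = (−sin -24.2°, cos -24.2°) = (0.410, 0.912). W is at the origin and P lies 63.5 along u from W, so P = 63.5·u = (57.9, -26.0). Tangency of A1 to both parallel lines with radius 11.9 puts G and N at W ± 11.9·n: G = (4.88, 10.9), N = (-4.88, -10.9). Equal radii place T and K the same way about P: T = P + 11.9·n = (62.8, -15.2), K = P − 11.9·n = (53.0, -36.9). So T.x = 62.8.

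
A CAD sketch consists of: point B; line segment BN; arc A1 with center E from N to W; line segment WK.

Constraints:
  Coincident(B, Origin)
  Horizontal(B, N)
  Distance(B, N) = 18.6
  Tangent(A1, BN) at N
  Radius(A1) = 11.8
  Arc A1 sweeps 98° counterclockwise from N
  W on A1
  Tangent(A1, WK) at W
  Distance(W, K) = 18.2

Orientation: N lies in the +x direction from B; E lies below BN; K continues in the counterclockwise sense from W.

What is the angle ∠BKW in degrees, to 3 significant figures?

8.71°

On A1, N sits at bearing 90° from E; a 98° counterclockwise sweep puts W at bearing 188°, so W = E + 11.8·(cos 188°, sin 188°) = (6.91, -13.4). The tangent condition forces EW to be normal to WK, so WK runs along (−sin 188°, cos 188°); with |WK| = 18.2, K = (9.45, -31.5). Then cos ∠BKW = KB·KW / (|KB||KW|), giving 8.71°.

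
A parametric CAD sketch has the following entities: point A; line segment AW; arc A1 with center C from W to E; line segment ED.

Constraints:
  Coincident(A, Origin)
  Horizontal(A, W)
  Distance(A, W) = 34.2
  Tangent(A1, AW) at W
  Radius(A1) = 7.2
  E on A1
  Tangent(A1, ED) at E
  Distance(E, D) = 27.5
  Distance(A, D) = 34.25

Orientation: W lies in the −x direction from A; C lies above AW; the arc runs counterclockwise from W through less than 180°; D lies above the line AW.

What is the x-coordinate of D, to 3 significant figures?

-16.9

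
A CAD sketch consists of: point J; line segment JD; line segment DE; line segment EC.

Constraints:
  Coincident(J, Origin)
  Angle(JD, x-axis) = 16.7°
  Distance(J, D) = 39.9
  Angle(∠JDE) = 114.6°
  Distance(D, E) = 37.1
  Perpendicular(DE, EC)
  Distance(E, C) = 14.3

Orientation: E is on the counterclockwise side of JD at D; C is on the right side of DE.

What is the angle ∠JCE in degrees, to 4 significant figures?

46.72°

J is at the origin; JD runs at 16.7° with length 39.9, so D = 39.9·(cos 16.7°, sin 16.7°) = (38.22, 11.47). ∠JDE = 114.6°, so DE runs at 16.7° + (180° − 114.6°) = 82.10° from the x-axis; with |DE| = 37.1, E = D + 37.1·(cos 82.10°, sin 82.10°) = (43.32, 48.21). The perpendicularity gives EC at right angles to DE; with |EC| = 14.3 on the right of DE, C = E + 14.3·(0.9905, -0.1374) = (57.48, 46.25). Then cos ∠JCE = CJ·CE / (|CJ||CE|), giving 46.72°.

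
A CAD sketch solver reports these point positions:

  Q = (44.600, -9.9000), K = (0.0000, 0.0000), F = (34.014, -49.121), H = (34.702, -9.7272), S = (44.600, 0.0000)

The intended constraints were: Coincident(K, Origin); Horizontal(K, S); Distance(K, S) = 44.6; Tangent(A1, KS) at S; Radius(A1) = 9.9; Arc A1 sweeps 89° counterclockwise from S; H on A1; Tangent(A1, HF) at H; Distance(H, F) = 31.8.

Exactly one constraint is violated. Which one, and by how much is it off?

Distance(H, F) = 31.8 — off by 7.60.

K = (0.00, 0.00) ✓; K.y = 0.00, S.y = 0.00 ✓; |KS| = 44.60 ✓; ∠(QS, SK) = 90.00° ✓; |QS| = 9.900 ✓; bearing(Q→H) − bearing(Q→S) = 89.00° ✓; |QH| = 9.900 ✓; ∠(QH, HF) = 90.00° ✓; |HF| = 39.40 ✗.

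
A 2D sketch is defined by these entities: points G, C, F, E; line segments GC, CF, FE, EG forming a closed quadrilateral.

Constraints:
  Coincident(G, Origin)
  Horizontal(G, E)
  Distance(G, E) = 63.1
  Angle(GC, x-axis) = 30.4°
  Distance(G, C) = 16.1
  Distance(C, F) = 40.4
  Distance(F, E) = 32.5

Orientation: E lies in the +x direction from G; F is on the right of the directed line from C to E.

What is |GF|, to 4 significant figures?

45.94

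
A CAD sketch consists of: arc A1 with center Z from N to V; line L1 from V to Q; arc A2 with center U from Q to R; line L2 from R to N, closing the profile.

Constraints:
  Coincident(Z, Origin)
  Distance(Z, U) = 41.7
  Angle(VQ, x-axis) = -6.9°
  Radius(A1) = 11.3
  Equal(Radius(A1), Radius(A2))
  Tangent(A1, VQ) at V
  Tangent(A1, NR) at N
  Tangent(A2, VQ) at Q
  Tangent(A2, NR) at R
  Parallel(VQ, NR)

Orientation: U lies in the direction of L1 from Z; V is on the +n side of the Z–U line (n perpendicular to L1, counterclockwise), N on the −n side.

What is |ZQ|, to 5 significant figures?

43.204

Tangency of A1 to both parallel lines with radius 11.3 puts V and N at Z ± 11.3·n: V = (1.3575, 11.218), N = (-1.3575, -11.218). Equal radii place Q and R the same way about U: Q = U + 11.3·n = (42.756, 6.2085), R = U − 11.3·n = (40.040, -16.228). Then |ZQ| = |Q − Z| = 43.204.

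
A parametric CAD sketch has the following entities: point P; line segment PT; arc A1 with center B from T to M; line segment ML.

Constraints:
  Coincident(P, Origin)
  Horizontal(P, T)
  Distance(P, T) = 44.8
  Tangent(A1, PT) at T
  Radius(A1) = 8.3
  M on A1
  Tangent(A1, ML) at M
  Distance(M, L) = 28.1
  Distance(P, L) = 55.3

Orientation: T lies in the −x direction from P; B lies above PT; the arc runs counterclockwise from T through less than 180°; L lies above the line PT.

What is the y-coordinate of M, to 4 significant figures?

9.543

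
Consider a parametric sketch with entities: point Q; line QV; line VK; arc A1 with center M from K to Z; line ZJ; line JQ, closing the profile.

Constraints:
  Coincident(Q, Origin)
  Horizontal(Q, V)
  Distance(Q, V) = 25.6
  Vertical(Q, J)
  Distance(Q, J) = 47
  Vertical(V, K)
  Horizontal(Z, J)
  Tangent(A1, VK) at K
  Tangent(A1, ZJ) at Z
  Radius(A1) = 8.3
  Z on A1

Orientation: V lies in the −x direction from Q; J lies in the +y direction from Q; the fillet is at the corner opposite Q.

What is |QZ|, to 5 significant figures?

50.083

Q is at the origin; Q and V share the same y with |QV| = 25.6 and V on the −x side, so V = (-25.600, 0.0000). Q and J share the same x with |QJ| = 47.0 and J on the +y side, so J = (0.0000, 47.000). The virtual corner opposite Q is at (-25.600, 47.000). A1 meets VK tangentially, so MK is at right angles to VK and A1 meets ZJ tangentially, so MZ is at right angles to ZJ, with radius 8.3, so the center M sits 8.3 in from both sides at M = (-17.300, 38.700). That places the tangent points at K = (-25.600, 38.700) on VK and Z = (-17.300, 47.000) on ZJ. Then |QZ| = |Z − Q| = 50.083.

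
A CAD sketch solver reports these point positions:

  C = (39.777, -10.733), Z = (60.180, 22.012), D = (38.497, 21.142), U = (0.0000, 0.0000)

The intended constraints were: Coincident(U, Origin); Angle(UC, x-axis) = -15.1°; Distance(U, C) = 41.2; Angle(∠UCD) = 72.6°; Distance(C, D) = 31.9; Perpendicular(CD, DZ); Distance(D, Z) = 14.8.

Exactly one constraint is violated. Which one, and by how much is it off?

Distance(D, Z) = 14.8 — off by 6.90.

U = (0.00, 0.00) ✓; UC at -15.10° ✓; |UC| = 41.20 ✓; ∠UCD = 72.60° ✓; |CD| = 31.90 ✓; ∠(CD, DZ) = 90.00° ✓; |DZ| = 21.70 ✗.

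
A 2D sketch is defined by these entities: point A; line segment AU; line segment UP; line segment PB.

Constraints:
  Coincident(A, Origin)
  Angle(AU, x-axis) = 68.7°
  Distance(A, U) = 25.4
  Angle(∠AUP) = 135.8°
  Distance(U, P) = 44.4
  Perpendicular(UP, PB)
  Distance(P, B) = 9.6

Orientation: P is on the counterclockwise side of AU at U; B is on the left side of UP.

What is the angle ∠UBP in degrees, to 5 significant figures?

77.800°

A is at the origin; AU runs at 68.7° with length 25.4, so U = 25.4·(cos 68.7°, sin 68.7°) = (9.2266, 23.665). ∠AUP = 135.8°, so UP runs at 68.7° + (180° − 135.8°) = 112.90° from the x-axis; with |UP| = 44.4, P = U + 44.4·(cos 112.90°, sin 112.90°) = (-8.0505, 64.566). UP is perpendicular to PB; with |PB| = 9.6 on the left of UP, B = P + 9.6·(-0.92119, -0.38912) = (-16.894, 60.830). Then cos ∠UBP = BU·BP / (|BU||BP|), giving 77.800°.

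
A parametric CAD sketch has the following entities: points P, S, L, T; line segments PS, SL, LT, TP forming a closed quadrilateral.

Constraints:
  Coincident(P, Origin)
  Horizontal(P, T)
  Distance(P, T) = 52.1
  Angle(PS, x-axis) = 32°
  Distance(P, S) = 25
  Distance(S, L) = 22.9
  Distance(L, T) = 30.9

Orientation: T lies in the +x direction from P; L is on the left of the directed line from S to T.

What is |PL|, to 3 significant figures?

47.8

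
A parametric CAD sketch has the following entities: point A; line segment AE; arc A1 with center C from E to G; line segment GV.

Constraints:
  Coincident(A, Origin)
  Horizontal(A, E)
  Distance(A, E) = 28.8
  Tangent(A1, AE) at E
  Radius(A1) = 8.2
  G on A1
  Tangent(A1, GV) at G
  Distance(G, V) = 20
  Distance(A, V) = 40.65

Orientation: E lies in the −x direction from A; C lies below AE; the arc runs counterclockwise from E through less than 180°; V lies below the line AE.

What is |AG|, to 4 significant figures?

38.06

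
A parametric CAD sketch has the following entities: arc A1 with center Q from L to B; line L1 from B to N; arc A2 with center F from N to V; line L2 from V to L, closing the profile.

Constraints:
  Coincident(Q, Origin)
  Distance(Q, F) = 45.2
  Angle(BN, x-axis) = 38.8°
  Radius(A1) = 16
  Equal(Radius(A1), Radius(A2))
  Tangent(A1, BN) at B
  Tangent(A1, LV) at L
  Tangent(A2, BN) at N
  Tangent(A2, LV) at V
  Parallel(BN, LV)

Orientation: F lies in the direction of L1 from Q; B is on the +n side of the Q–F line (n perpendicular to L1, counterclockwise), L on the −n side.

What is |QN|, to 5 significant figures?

47.948

Tangency of A1 to both parallel lines with radius 16.0 puts B and L at Q ± 16.0·n: B = (-10.026, 12.469), L = (10.026, -12.469). Equal radii place N and V the same way about F: N = F + 16.0·n = (25.200, 40.792), V = F − 16.0·n = (45.252, 15.853). Then |QN| = |N − Q| = 47.948.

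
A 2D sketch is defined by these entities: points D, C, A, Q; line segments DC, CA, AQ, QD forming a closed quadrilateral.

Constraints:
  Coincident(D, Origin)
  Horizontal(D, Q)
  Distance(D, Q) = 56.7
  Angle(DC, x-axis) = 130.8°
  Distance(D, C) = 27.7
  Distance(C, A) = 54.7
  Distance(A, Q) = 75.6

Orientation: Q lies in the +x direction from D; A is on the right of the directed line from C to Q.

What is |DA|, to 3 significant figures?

35.1

Checks: DC at 130.8° ✓; |CA| = 54.70 ✓; |AQ| = 75.60 ✓.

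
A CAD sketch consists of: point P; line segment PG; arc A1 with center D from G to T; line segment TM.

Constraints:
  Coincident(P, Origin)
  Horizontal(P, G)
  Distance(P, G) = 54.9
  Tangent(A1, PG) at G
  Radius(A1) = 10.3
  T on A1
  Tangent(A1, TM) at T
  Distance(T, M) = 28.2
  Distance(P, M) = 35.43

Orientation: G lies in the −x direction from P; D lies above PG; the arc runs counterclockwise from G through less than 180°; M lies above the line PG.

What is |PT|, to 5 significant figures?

47.848

P is at the origin; P and G share the same y with |PG| = 54.9 and G on the −x side, so G = (-54.900, 0.0000). The tangent condition forces DG to be normal to PG, so D = G + (0, 10.3) = (-54.900, 10.300). Since DT ⟂ TM (tangency), |DM| = √(10.3² + 28.2²) = 30.022 regardless of where T sits on A1. So M lies on both circle(P, 35.43) and circle(D, 30.022); the above-PG intersection is M = (-27.433, 22.421). T is the foot of the tangent from M: T = (-47.761, 2.8754).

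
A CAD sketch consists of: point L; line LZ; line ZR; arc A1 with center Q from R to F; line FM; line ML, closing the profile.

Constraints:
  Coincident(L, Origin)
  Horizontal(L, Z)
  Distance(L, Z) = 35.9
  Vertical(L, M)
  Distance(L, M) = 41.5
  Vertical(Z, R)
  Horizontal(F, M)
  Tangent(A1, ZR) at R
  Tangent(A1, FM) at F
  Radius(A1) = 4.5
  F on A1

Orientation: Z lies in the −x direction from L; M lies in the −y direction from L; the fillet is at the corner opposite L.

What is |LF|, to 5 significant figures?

52.040

The virtual corner opposite L is at (-35.900, -41.500). The tangent condition forces QR to be normal to ZR and tangency of A1 to FM means the radius QF is perpendicular to FM, with radius 4.5, so the center Q sits 4.5 in from both sides at Q = (-31.400, -37.000). That places the tangent points at R = (-35.900, -37.000) on ZR and F = (-31.400, -41.500) on FM. Then |LF| = |F − L| = 52.040.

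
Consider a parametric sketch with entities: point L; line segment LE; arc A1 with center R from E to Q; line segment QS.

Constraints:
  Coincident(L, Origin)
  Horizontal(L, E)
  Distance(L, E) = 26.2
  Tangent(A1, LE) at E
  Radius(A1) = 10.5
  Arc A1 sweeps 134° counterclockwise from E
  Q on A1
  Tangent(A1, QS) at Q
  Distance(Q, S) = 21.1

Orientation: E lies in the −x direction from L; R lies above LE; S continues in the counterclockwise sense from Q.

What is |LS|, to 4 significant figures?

46.86

L is at the origin; L and E share the same y with |LE| = 26.2 and E on the −x side, so E = (-26.20, 0.000). Tangency of A1 to LE means the radius RE is perpendicular to LE, so R = E + (0, 10.5) = (-26.20, 10.50). On A1, E sits at bearing -90° from R; a 134° counterclockwise sweep puts Q at bearing 44°, so Q = R + 10.5·(cos 44°, sin 44°) = (-18.65, 17.79). A1 meets QS tangentially, so RQ is at right angles to QS, so QS runs along (−sin 44°, cos 44°); with |QS| = 21.1, S = (-33.30, 32.97). Then |LS| = |S − L| = 46.86.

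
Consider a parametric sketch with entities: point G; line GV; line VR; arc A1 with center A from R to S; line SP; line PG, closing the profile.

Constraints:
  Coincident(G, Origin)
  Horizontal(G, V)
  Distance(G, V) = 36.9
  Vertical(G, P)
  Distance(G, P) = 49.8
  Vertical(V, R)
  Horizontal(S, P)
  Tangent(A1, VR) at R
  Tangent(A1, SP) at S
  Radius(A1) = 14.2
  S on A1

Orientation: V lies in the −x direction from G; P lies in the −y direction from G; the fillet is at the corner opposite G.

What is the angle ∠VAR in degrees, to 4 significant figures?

68.25°

G is at the origin; GV is horizontal with |GV| = 36.9 and V on the −x side, so V = (-36.90, 0.000). G and P share the same x with |GP| = 49.8 and P on the −y side, so P = (0.000, -49.80). The virtual corner opposite G is at (-36.90, -49.80). The tangent condition forces AR to be normal to VR and A1 meets SP tangentially, so AS is at right angles to SP, with radius 14.2, so the center A sits 14.2 in from both sides at A = (-22.70, -35.60). That places the tangent points at R = (-36.90, -35.60) on VR and S = (-22.70, -49.80) on SP. Then cos ∠VAR = AV·AR / (|AV||AR|), giving 68.25°.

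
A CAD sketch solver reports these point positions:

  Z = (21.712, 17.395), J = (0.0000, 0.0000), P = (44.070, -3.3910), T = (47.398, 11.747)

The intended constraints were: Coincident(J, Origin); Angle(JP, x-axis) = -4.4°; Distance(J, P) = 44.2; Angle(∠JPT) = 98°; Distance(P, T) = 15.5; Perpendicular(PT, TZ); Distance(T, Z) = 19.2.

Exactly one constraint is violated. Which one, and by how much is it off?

Distance(T, Z) = 19.2 — off by 7.10.

J = (0.00, 0.00) ✓; JP at -4.400° ✓; |JP| = 44.20 ✓; ∠JPT = 98.00° ✓; |PT| = 15.50 ✓; ∠(PT, TZ) = 90.00° ✓; |TZ| = 26.30 ✗.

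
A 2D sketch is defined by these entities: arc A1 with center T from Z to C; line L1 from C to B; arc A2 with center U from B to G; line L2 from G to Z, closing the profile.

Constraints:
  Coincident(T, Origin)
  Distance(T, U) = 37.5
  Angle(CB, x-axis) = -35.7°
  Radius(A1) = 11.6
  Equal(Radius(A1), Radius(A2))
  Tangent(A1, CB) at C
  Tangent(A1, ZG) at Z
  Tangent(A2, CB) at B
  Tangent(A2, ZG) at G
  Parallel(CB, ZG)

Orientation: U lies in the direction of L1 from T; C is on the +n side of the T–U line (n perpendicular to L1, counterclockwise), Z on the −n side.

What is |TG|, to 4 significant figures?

39.25

Tangency of A1 to both parallel lines with radius 11.6 puts C and Z at T ± 11.6·n: C = (6.769, 9.420), Z = (-6.769, -9.420). Equal radii place B and G the same way about U: B = U + 11.6·n = (37.22, -12.46), G = U − 11.6·n = (23.68, -31.30). Then |TG| = |G − T| = 39.25.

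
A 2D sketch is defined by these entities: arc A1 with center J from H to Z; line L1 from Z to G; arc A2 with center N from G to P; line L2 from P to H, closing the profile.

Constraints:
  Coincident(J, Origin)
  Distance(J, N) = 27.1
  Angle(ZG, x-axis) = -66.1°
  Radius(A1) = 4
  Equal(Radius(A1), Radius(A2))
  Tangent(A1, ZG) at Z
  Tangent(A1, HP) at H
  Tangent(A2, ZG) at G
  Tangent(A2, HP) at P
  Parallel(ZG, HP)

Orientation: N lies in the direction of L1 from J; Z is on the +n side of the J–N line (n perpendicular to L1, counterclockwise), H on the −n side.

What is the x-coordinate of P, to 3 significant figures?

7.32

The slot axis is L1's direction at -66.1°, so u = (cos -66.1°, sin -66.1°) = (0.405, -0.914) and n = (−sin -66.1°, cos -66.1°) = (0.914, 0.405). J is at the origin and N lies 27.1 along u from J, so N = 27.1·u = (11.0, -24.8). Tangency of A1 to both parallel lines with radius 4.0 puts Z and H at J ± 4.0·n: Z = (3.66, 1.62), H = (-3.66, -1.62). Equal radii place G and P the same way about N: G = N + 4.0·n = (14.6, -23.2), P = N − 4.0·n = (7.32, -26.4). So P.x = 7.32.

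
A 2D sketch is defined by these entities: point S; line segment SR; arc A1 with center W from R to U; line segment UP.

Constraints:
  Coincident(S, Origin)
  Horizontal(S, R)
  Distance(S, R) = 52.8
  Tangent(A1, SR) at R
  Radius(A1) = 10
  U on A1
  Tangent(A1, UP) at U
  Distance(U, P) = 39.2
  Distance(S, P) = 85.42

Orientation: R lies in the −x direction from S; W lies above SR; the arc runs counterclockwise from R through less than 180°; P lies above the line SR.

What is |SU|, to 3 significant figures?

48.5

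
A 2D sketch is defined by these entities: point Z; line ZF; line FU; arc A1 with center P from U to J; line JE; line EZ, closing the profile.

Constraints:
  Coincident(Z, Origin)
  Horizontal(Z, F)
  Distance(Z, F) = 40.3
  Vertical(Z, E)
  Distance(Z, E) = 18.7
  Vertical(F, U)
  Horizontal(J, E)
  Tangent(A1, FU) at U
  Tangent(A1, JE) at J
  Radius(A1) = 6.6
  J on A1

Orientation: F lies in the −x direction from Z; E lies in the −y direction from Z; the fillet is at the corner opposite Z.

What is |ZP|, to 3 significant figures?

35.8

Z is at the origin; ZF is horizontal with |ZF| = 40.3 and F on the −x side, so F = (-40.3, 0.00). ZE is vertical with |ZE| = 18.7 and E on the −y side, so E = (0.00, -18.7). The virtual corner opposite Z is at (-40.3, -18.7). A1 meets FU tangentially, so PU is at right angles to FU and the tangent condition forces PJ to be normal to JE, with radius 6.6, so the center P sits 6.6 in from both sides at P = (-33.7, -12.1). Then |ZP| = |P − Z| = 35.8.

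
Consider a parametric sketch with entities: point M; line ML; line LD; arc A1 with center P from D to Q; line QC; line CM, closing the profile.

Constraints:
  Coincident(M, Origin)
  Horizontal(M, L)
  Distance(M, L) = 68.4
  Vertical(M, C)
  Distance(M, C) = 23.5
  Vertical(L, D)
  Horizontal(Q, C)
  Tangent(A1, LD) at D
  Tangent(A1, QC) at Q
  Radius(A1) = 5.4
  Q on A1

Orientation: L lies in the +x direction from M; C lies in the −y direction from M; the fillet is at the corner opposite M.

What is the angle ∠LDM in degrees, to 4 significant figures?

75.18°

M is at the origin; ML is horizontal with |ML| = 68.4 and L on the +x side, so L = (68.40, 0.000). MC is vertical with |MC| = 23.5 and C on the −y side, so C = (0.000, -23.50). The virtual corner opposite M is at (68.40, -23.50). Since A1 is tangent to LD there, PD ⟂ LD and since A1 is tangent to QC there, PQ ⟂ QC, with radius 5.4, so the center P sits 5.4 in from both sides at P = (63.00, -18.10). That places the tangent points at D = (68.40, -18.10) on LD and Q = (63.00, -23.50) on QC. Then cos ∠LDM = DL·DM / (|DL||DM|), giving 75.18°.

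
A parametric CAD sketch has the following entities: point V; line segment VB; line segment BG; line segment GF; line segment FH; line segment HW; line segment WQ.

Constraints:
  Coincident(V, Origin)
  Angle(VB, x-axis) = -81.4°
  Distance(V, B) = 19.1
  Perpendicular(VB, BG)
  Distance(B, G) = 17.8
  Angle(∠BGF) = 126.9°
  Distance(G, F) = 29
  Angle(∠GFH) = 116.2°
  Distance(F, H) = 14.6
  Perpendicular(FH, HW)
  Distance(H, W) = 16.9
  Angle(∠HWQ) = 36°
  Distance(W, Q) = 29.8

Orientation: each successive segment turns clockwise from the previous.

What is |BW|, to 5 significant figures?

31.609

∠GFH = 116.2° gives FH at 71.700° from the x-axis; with |FH| = 14.6, H = (-30.844, 12.641). The perpendicularity gives HW at right angles to FH, so HW runs at -18.300°; with |HW| = 16.9, W = (-14.798, 7.3345). Then |BW| = |W − B| = 31.609.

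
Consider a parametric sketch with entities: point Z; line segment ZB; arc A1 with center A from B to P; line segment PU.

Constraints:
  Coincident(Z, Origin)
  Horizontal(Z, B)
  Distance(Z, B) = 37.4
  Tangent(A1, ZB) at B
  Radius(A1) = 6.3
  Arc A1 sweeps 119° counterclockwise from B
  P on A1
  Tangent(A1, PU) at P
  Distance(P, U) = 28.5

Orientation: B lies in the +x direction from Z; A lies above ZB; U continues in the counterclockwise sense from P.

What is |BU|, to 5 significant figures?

35.273

On A1, B sits at bearing -90° from A; a 119° counterclockwise sweep puts P at bearing 29°, so P = A + 6.3·(cos 29°, sin 29°) = (42.910, 9.3543). The tangent condition forces AP to be normal to PU, so PU runs along (−sin 29°, cos 29°); with |PU| = 28.5, U = (29.093, 34.281). Then |BU| = |U − B| = 35.273.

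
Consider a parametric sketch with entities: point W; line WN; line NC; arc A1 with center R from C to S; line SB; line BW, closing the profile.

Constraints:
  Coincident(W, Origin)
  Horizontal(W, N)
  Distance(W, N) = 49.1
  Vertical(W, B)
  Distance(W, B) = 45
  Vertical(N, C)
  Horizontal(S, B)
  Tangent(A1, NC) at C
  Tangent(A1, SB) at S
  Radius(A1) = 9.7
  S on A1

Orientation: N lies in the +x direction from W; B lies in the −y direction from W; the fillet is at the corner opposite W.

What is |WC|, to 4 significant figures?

60.47

The virtual corner opposite W is at (49.10, -45.00). A1 meets NC tangentially, so RC is at right angles to NC and since A1 is tangent to SB there, RS ⟂ SB, with radius 9.7, so the center R sits 9.7 in from both sides at R = (39.40, -35.30). That places the tangent points at C = (49.10, -35.30) on NC and S = (39.40, -45.00) on SB. Then |WC| = |C − W| = 60.47.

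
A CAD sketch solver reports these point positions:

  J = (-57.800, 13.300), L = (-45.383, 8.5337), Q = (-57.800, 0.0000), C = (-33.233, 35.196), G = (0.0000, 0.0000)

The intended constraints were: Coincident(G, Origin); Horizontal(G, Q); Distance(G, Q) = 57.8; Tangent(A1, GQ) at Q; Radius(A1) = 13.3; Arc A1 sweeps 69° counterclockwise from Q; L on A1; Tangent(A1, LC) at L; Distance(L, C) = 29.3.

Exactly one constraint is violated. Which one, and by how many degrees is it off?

Tangent(A1, LC) at L — off by 3.50°.

G = (0.00, 0.00) ✓; G.y = 0.00, Q.y = 0.00 ✓; |GQ| = 57.80 ✓; ∠(JQ, QG) = 90.00° ✓; |JQ| = 13.30 ✓; bearing(J→L) − bearing(J→Q) = 69.00° ✓; |JL| = 13.30 ✓; ∠(JL, LC) = 93.50° ✗; |LC| = 29.30 ✓.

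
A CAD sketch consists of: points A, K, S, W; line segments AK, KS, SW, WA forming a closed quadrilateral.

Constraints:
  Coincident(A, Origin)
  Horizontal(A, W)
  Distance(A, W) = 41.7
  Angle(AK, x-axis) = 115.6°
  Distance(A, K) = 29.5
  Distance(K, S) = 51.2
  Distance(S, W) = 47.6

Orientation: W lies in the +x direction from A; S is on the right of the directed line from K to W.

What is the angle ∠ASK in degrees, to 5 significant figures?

14.396°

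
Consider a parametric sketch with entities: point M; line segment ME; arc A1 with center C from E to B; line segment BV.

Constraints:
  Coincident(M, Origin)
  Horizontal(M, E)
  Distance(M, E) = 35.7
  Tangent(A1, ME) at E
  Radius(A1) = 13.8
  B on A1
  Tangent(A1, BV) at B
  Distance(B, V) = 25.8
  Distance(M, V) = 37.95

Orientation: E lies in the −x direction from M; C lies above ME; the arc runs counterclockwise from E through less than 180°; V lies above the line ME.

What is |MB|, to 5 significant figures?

24.556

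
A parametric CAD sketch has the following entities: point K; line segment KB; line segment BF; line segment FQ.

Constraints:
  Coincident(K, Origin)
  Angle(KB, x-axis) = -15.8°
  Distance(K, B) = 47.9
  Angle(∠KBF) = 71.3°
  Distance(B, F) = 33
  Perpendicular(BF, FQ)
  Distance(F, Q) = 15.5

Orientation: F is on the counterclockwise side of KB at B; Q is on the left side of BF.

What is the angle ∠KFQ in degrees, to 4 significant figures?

21.25°

∠KBF = 71.3°, so BF runs at -15.8° + (180° − 71.3°) = 92.90° from the x-axis; with |BF| = 33.0, F = B + 33.0·(cos 92.90°, sin 92.90°) = (44.42, 19.92). The perpendicularity gives FQ at right angles to BF; with |FQ| = 15.5 on the left of BF, Q = F + 15.5·(-0.9987, -0.05059) = (28.94, 19.13). Then cos ∠KFQ = FK·FQ / (|FK||FQ|), giving 21.25°.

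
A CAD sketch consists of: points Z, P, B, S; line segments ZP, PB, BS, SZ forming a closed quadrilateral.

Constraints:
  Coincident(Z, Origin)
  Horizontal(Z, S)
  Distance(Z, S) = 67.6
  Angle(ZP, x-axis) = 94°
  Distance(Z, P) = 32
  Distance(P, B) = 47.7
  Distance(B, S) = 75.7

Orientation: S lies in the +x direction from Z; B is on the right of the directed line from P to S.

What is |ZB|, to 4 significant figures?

16.88

Z is at the origin; ZS is horizontal with |ZS| = 67.6 and S in +x, so S = (67.6, 0). ZP runs at 94.0° with |ZP| = 32.0, so P = (-2.232, 31.92). B is determined by |PB| = 47.7 and |BS| = 75.7 together: it lies at the intersection of circle(P, 47.7) and circle(S, 75.7). With |PS| = 76.78, the foot of the radical line on PS is 15.89 from P and the perpendicular offset is √(47.7² − 15.89²) = 44.98. Taking the right-of-PS solution: B = (-6.478, -15.59).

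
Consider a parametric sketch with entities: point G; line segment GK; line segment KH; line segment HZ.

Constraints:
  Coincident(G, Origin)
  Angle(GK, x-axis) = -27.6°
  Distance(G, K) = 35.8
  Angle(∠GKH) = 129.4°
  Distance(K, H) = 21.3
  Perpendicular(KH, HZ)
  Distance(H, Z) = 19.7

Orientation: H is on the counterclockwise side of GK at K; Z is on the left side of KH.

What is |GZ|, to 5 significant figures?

44.738

∠GKH = 129.4°, so KH runs at -27.6° + (180° − 129.4°) = 23.000° from the x-axis; with |KH| = 21.3, H = K + 21.3·(cos 23.000°, sin 23.000°) = (51.333, -8.2634). KH is perpendicular to HZ; with |HZ| = 19.7 on the left of KH, Z = H + 19.7·(-0.39073, 0.92050) = (43.635, 9.8705). Then |GZ| = |Z − G| = 44.738.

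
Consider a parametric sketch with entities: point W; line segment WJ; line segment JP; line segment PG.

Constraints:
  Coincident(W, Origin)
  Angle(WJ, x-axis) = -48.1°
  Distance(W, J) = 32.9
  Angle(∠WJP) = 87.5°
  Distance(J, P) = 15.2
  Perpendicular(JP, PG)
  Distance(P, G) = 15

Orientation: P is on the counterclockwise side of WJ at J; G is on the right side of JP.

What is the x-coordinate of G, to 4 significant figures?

43.33

W is at the origin; WJ runs at -48.1° with length 32.9, so J = 32.9·(cos -48.1°, sin -48.1°) = (21.97, -24.49). ∠WJP = 87.5°, so JP runs at -48.1° + (180° − 87.5°) = 44.40° from the x-axis; with |JP| = 15.2, P = J + 15.2·(cos 44.40°, sin 44.40°) = (32.83, -13.85). JP ⟂ PG; with |PG| = 15.0 on the right of JP, G = P + 15.0·(0.6997, -0.7145) = (43.33, -24.57). So G.x = 43.33.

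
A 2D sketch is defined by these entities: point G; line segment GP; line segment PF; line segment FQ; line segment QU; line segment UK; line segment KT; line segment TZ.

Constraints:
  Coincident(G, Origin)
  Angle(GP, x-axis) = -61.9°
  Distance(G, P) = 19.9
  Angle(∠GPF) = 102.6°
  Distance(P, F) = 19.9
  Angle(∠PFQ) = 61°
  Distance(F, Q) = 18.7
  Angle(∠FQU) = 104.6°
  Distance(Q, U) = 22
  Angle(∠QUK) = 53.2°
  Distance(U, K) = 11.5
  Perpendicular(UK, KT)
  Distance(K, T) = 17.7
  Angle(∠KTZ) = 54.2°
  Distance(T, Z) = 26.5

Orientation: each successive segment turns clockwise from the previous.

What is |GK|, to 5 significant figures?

15.995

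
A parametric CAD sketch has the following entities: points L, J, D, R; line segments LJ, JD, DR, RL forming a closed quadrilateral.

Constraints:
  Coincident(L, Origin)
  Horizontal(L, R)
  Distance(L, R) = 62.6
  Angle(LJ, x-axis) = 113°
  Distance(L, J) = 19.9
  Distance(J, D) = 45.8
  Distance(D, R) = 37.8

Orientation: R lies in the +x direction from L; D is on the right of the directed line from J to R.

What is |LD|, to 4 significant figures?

29.20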